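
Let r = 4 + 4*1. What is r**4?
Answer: 4096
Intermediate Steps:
r = 8 (r = 4 + 4 = 8)
r**4 = 8**4 = 4096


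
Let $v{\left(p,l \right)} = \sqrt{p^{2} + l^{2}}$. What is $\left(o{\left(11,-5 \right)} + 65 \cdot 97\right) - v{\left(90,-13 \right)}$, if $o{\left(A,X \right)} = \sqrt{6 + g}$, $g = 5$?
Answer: $6305 + \sqrt{11} - \sqrt{8269} \approx 6217.4$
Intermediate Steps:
$o{\left(A,X \right)} = \sqrt{11}$ ($o{\left(A,X \right)} = \sqrt{6 + 5} = \sqrt{11}$)
$v{\left(p,l \right)} = \sqrt{l^{2} + p^{2}}$
$\left(o{\left(11,-5 \right)} + 65 \cdot 97\right) - v{\left(90,-13 \right)} = \left(\sqrt{11} + 65 \cdot 97\right) - \sqrt{\left(-13\right)^{2} + 90^{2}} = \left(\sqrt{11} + 6305\right) - \sqrt{169 + 8100} = \left(6305 + \sqrt{11}\right) - \sqrt{8269} = 6305 + \sqrt{11} - \sqrt{8269}$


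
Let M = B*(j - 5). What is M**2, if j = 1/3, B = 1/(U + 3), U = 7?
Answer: 49/225 ≈ 0.21778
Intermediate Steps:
B = 1/10 (B = 1/(7 + 3) = 1/10 ≈ 0.10000)
j = 1/3 ≈ 0.33333
M = -7/15 (M = (1/3 - 5)/10 = (1/10)*(-14/3) = -7/15 ≈ -0.46667)
M**2 = (-7/15)**2 = 49/225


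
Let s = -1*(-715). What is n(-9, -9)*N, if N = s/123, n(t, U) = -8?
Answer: -5720/123 ≈ -46.504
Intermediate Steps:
s = 715
N = 715/123 ≈ 5.8130
n(-9, -9)*N = -8*715/123 = -5720/123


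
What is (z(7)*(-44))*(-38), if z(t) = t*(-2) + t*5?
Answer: 35112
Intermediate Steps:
z(t) = 3*t (z(t) = -2*t + 5*t = 3*t)
(z(7)*(-44))*(-38) = ((3*7)*(-44))*(-38) = (21*(-44))*(-38) = -924*(-38) = 35112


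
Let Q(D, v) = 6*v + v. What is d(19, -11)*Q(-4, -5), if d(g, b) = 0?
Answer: 0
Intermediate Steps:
Q(D, v) = 7*v
d(19, -11)*Q(-4, -5) = 0*(7*(-5)) = 0*(-35) = 0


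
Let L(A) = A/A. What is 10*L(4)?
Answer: 10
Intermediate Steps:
L(A) = 1
10*L(4) = 10*1 = 10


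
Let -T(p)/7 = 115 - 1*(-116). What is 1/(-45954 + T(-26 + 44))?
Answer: -1/47571 ≈ -2.1021e-5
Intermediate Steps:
T(p) = -1617 (T(p) = -7*(115 - 1*(-116)) = -7*(115 + 116) = -7*231 = -1617)
1/(-45954 + T(-26 + 44)) = 1/(-45954 - 1617) = 1/(-47571) = -1/47571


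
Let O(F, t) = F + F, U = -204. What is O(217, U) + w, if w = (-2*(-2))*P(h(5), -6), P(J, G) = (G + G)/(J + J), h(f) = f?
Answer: 2146/5 ≈ 429.20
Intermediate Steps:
P(J, G) = G/J (P(J, G) = (2*G)/((2*J)) = (2*G)*(1/(2*J)) = G/J)
O(F, t) = 2*F
w = -24/5 (w = (-2*(-2))*(-6/5) = 4*(-6*1/5) = 4*(-6/5) = -24/5 ≈ -4.8000)
O(217, U) + w = 2*217 - 24/5 = 434 - 24/5 = 2146/5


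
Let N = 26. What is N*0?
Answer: 0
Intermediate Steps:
N*0 = 26*0 = 0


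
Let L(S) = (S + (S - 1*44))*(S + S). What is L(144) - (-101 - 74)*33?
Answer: 76047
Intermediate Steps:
L(S) = 2*S*(-44 + 2*S) (L(S) = (S + (S - 44))*(2*S) = (S + (-44 + S))*(2*S) = (-44 + 2*S)*(2*S) = 2*S*(-44 + 2*S))
L(144) - (-101 - 74)*33 = 4*144*(-22 + 144) - (-101 - 74)*33 = 4*144*122 - (-175)*33 = 70272 - 1*(-5775) = 70272 + 5775 = 76047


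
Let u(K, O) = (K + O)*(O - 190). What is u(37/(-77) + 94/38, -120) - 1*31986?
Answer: 6724122/1463 ≈ 4596.1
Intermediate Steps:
u(K, O) = (-190 + O)*(K + O) (u(K, O) = (K + O)*(-190 + O) = (-190 + O)*(K + O))
u(37/(-77) + 94/38, -120) - 1*31986 = ((-120)² - 190*(37/(-77) + 94/38) - 190*(-120) + (37/(-77) + 94/38)*(-120)) - 1*31986 = (14400 - 190*(37*(-1/77) + 94*(1/38)) + 22800 + (37*(-1/77) + 94*(1/38))*(-120)) - 31986 = (14400 - 190*(-37/77 + 47/19) + 22800 + (-37/77 + 47/19)*(-120)) - 31986 = (14400 - 190*2916/1463 + 22800 + (2916/1463)*(-120)) - 31986 = (14400 - 29160/77 + 22800 - 349920/1463) - 31986 = 53519640/1463 - 31986 = 6724122/1463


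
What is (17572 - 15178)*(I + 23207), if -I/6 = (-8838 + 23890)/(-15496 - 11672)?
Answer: 31450082139/566 ≈ 5.5566e+7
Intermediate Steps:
I = 3763/1132 (I = -6*(-8838 + 23890)/(-15496 - 11672) = -90312/(-27168) = -90312*(-1)/27168 = -6*(-3763/6792) = 3763/1132 ≈ 3.3242)
(17572 - 15178)*(I + 23207) = (17572 - 15178)*(3763/1132 + 23207) = 2394*(26274087/1132) = 31450082139/566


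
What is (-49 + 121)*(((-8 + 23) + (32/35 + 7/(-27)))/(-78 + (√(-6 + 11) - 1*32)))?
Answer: -2603744/253995 - 118352*√5/1269975 ≈ -10.460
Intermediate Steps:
(-49 + 121)*(((-8 + 23) + (32/35 + 7/(-27)))/(-78 + (√(-6 + 11) - 1*32))) = 72*((15 + (32*(1/35) + 7*(-1/27)))/(-78 + (√5 - 32))) = 72*((15 + (32/35 - 7/27))/(-78 + (-32 + √5))) = 72*((15 + 619/945)/(-110 + √5)) = 72*(14794/(945*(-110 + √5))) = 118352/(105*(-110 + √5))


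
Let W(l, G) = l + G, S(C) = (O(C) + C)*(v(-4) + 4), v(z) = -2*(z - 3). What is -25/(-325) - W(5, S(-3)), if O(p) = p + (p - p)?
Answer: 1340/13 ≈ 103.08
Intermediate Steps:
v(z) = 6 - 2*z (v(z) = -2*(-3 + z) = 6 - 2*z)
O(p) = p (O(p) = p + 0 = p)
S(C) = 36*C (S(C) = (C + C)*((6 - 2*(-4)) + 4) = (2*C)*((6 + 8) + 4) = (2*C)*(14 + 4) = (2*C)*18 = 36*C)
W(l, G) = G + l
-25/(-325) - W(5, S(-3)) = -25/(-325) - (36*(-3) + 5) = -25*(-1/325) - (-108 + 5) = 1/13 - 1*(-103) = 1/13 + 103 = 1340/13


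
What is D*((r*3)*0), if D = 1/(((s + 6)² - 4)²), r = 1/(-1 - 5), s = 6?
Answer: 0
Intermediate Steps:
r = -⅙ (r = 1/(-6) = -⅙ ≈ -0.16667)
D = 1/19600 (D = 1/(((6 + 6)² - 4)²) = 1/((12² - 4)²) = 1/((144 - 4)²) = 1/(140²) = 1/19600 ≈ 5.1020e-5)
D*((r*3)*0) = (-⅙*3*0)/19600 = (-½*0)/19600 = (1/19600)*0 = 0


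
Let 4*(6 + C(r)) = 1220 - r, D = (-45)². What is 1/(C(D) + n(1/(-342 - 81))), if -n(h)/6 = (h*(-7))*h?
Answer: -238572/49443991 ≈ -0.0048251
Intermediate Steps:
D = 2025
C(r) = 299 - r/4 (C(r) = -6 + (1220 - r)/4 = -6 + (305 - r/4) = 299 - r/4)
n(h) = 42*h² (n(h) = -6*h*(-7)*h = -6*(-7*h)*h = -(-42)*h² = 42*h²)
1/(C(D) + n(1/(-342 - 81))) = 1/((299 - ¼*2025) + 42*(1/(-342 - 81))²) = 1/((299 - 2025/4) + 42*(1/(-423))²) = 1/(-829/4 + 42*(-1/423)²) = 1/(-829/4 + 42*(1/178929)) = 1/(-829/4 + 14/59643) = 1/(-49443991/238572) = -238572/49443991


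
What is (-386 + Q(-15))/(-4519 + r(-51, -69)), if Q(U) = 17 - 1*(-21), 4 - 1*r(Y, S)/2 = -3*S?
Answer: 348/4925 ≈ 0.070660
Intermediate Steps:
r(Y, S) = 8 + 6*S (r(Y, S) = 8 - (-6)*S = 8 + 6*S)
Q(U) = 38 (Q(U) = 17 + 21 = 38)
(-386 + Q(-15))/(-4519 + r(-51, -69)) = (-386 + 38)/(-4519 + (8 + 6*(-69))) = -348/(-4519 + (8 - 414)) = -348/(-4519 - 406) = -348/(-4925) = -348*(-1/4925) = 348/4925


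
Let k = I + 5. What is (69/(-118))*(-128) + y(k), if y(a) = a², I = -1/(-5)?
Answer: 150284/1475 ≈ 101.89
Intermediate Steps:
I = ⅕ (I = -1*(-⅕) = ⅕ ≈ 0.20000)
k = 26/5 (k = ⅕ + 5 = 26/5 ≈ 5.2000)
(69/(-118))*(-128) + y(k) = (69/(-118))*(-128) + (26/5)² = (69*(-1/118))*(-128) + 676/25 = -69/118*(-128) + 676/25 = 4416/59 + 676/25 = 150284/1475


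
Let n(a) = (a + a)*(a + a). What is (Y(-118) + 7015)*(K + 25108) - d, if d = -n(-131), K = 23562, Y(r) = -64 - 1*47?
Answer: 336086324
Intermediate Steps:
Y(r) = -111 (Y(r) = -64 - 47 = -111)
n(a) = 4*a**2 (n(a) = (2*a)*(2*a) = 4*a**2)
d = -68644 (d = -4*(-131)**2 = -4*17161 = -1*68644 = -68644)
(Y(-118) + 7015)*(K + 25108) - d = (-111 + 7015)*(23562 + 25108) - 1*(-68644) = 6904*48670 + 68644 = 336017680 + 68644 = 336086324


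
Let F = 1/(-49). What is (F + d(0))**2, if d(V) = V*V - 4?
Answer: 38809/2401 ≈ 16.164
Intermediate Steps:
d(V) = -4 + V**2 (d(V) = V**2 - 4 = -4 + V**2)
F = -1/49 ≈ -0.020408
(F + d(0))**2 = (-1/49 + (-4 + 0**2))**2 = (-1/49 + (-4 + 0))**2 = (-1/49 - 4)**2 = (-197/49)**2 = 38809/2401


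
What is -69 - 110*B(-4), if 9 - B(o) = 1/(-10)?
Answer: -1070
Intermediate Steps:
B(o) = 91/10 (B(o) = 9 - 1/(-10) = 9 - 1*(-⅒) = 9 + ⅒ = 91/10)
-69 - 110*B(-4) = -69 - 110*91/10 = -69 - 1001 = -1070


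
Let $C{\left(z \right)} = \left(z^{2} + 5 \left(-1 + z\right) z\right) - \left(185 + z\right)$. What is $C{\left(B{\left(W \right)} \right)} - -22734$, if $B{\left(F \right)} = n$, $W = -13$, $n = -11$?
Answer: $23341$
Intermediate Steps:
$B{\left(F \right)} = -11$
$C{\left(z \right)} = -185 + z^{2} - z + z \left(-5 + 5 z\right)$ ($C{\left(z \right)} = \left(z^{2} + \left(-5 + 5 z\right) z\right) - \left(185 + z\right) = \left(z^{2} + z \left(-5 + 5 z\right)\right) - \left(185 + z\right) = -185 + z^{2} - z + z \left(-5 + 5 z\right)$)
$C{\left(B{\left(W \right)} \right)} - -22734 = \left(-185 - -66 + 6 \left(-11\right)^{2}\right) - -22734 = \left(-185 + 66 + 6 \cdot 121\right) + 22734 = \left(-185 + 66 + 726\right) + 22734 = 607 + 22734 = 23341$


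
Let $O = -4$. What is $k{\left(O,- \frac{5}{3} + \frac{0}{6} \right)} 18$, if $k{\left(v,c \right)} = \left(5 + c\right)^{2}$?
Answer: $200$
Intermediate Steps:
$k{\left(O,- \frac{5}{3} + \frac{0}{6} \right)} 18 = \left(5 + \left(- \frac{5}{3} + \frac{0}{6}\right)\right)^{2} \cdot 18 = \left(5 + \left(\left(-5\right) \frac{1}{3} + 0 \cdot \frac{1}{6}\right)\right)^{2} \cdot 18 = \left(5 + \left(- \frac{5}{3} + 0\right)\right)^{2} \cdot 18 = \left(5 - \frac{5}{3}\right)^{2} \cdot 18 = \left(\frac{10}{3}\right)^{2} \cdot 18 = \frac{100}{9} \cdot 18 = 200$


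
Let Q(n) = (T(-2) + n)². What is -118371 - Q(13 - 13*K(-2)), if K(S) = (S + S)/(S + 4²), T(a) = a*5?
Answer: -5802388/49 ≈ -1.1842e+5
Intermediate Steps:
T(a) = 5*a
K(S) = 2*S/(16 + S) (K(S) = (2*S)/(S + 16) = (2*S)/(16 + S) = 2*S/(16 + S))
Q(n) = (-10 + n)² (Q(n) = (5*(-2) + n)² = (-10 + n)²)
-118371 - Q(13 - 13*K(-2)) = -118371 - (-10 + (13 - 26*(-2)/(16 - 2)))² = -118371 - (-10 + (13 - 26*(-2)/14))² = -118371 - (-10 + (13 - 13*(-2/7)))² = -118371 - (-10 + (13 + 26/7))² = -118371 - (-10 + 117/7)² = -118371 - (47/7)² = -118371 - 1*2209/49 = -118371 - 2209/49 = -5802388/49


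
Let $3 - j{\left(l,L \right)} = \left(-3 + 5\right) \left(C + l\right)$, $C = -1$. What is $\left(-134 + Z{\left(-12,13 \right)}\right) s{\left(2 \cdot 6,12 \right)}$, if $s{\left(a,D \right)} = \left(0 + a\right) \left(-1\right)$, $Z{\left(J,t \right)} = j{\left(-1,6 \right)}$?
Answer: $1524$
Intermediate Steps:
$j{\left(l,L \right)} = 5 - 2 l$ ($j{\left(l,L \right)} = 3 - \left(-3 + 5\right) \left(-1 + l\right) = 3 - 2 \left(-1 + l\right) = 3 - \left(-2 + 2 l\right) = 5 - 2 l$)
$Z{\left(J,t \right)} = 7$ ($Z{\left(J,t \right)} = 5 - -2 = 5 + 2 = 7$)
$s{\left(a,D \right)} = - a$ ($s{\left(a,D \right)} = a \left(-1\right) = - a$)
$\left(-134 + Z{\left(-12,13 \right)}\right) s{\left(2 \cdot 6,12 \right)} = \left(-134 + 7\right) \left(- 2 \cdot 6\right) = - 127 \left(\left(-1\right) 12\right) = \left(-127\right) \left(-12\right) = 1524$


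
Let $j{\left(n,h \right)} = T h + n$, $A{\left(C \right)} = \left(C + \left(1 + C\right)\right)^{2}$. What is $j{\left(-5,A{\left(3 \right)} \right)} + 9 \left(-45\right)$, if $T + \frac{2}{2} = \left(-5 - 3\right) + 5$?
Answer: $-606$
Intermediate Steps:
$T = -4$ ($T = -1 + \left(\left(-5 - 3\right) + 5\right) = -1 + \left(-8 + 5\right) = -1 - 3 = -4$)
$A{\left(C \right)} = \left(1 + 2 C\right)^{2}$
$j{\left(n,h \right)} = n - 4 h$ ($j{\left(n,h \right)} = - 4 h + n = n - 4 h$)
$j{\left(-5,A{\left(3 \right)} \right)} + 9 \left(-45\right) = \left(-5 - 4 \left(1 + 2 \cdot 3\right)^{2}\right) + 9 \left(-45\right) = \left(-5 - 4 \left(1 + 6\right)^{2}\right) - 405 = \left(-5 - 4 \cdot 7^{2}\right) - 405 = \left(-5 - 196\right) - 405 = -201 - 405 = -606$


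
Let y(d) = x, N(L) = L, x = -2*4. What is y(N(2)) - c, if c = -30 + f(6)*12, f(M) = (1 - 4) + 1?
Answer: 46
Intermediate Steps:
x = -8
y(d) = -8
f(M) = -2 (f(M) = -3 + 1 = -2)
c = -54 (c = -30 - 2*12 = -30 - 24 = -54)
y(N(2)) - c = -8 - 1*(-54) = -8 + 54 = 46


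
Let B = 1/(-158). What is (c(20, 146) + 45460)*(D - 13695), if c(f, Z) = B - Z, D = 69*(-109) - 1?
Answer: -151905466587/158 ≈ -9.6143e+8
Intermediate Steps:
B = -1/158 ≈ -0.0063291
D = -7522 (D = -7521 - 1 = -7522)
c(f, Z) = -1/158 - Z
(c(20, 146) + 45460)*(D - 13695) = ((-1/158 - 1*146) + 45460)*(-7522 - 13695) = ((-1/158 - 146) + 45460)*(-21217) = (-23069/158 + 45460)*(-21217) = (7159611/158)*(-21217) = -151905466587/158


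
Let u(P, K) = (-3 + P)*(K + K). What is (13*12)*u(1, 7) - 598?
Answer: -4966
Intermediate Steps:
u(P, K) = 2*K*(-3 + P) (u(P, K) = (-3 + P)*(2*K) = 2*K*(-3 + P))
(13*12)*u(1, 7) - 598 = (13*12)*(2*7*(-3 + 1)) - 598 = 156*(2*7*(-2)) - 598 = 156*(-28) - 598 = -4368 - 598 = -4966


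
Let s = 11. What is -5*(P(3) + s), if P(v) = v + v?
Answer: -85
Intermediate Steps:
P(v) = 2*v
-5*(P(3) + s) = -5*(2*3 + 11) = -5*(6 + 11) = -5*17 = -85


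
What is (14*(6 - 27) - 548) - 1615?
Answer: -2457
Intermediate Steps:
(14*(6 - 27) - 548) - 1615 = (14*(-21) - 548) - 1615 = (-294 - 548) - 1615 = -842 - 1615 = -2457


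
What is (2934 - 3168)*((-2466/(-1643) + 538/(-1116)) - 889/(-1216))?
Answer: -409048783/998944 ≈ -409.48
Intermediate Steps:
(2934 - 3168)*((-2466/(-1643) + 538/(-1116)) - 889/(-1216)) = -234*((-2466*(-1/1643) + 538*(-1/1116)) - 889*(-1/1216)) = -234*((2466/1643 - 269/558) + 889/1216) = -234*(30131/29574 + 889/1216) = -234*31465291/17980992 = -409048783/998944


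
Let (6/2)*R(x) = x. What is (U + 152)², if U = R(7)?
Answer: 214369/9 ≈ 23819.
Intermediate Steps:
R(x) = x/3
U = 7/3 (U = (⅓)*7 = 7/3 ≈ 2.3333)
(U + 152)² = (7/3 + 152)² = (463/3)² = 214369/9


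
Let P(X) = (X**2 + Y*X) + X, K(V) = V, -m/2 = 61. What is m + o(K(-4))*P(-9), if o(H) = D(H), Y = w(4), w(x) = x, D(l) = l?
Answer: -266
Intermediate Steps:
m = -122 (m = -2*61 = -122)
Y = 4
o(H) = H
P(X) = X**2 + 5*X (P(X) = (X**2 + 4*X) + X = X**2 + 5*X)
m + o(K(-4))*P(-9) = -122 - (-36)*(5 - 9) = -122 - (-36)*(-4) = -122 - 4*36 = -122 - 144 = -266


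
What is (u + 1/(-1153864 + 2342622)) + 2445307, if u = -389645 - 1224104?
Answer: 988521224965/1188758 ≈ 8.3156e+5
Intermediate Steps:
u = -1613749
(u + 1/(-1153864 + 2342622)) + 2445307 = (-1613749 + 1/(-1153864 + 2342622)) + 2445307 = (-1613749 + 1/1188758) + 2445307 = -1918357033741/1188758 + 2445307 = 988521224965/1188758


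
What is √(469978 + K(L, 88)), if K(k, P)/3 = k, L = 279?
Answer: √470815 ≈ 686.16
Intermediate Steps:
K(k, P) = 3*k
√(469978 + K(L, 88)) = √(469978 + 3*279) = √(469978 + 837) = √470815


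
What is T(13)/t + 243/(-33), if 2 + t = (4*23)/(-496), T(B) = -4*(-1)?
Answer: -27407/2981 ≈ -9.1939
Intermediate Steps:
T(B) = 4
t = -271/124 (t = -2 + (4*23)/(-496) = -2 + 92*(-1/496) = -2 - 23/124 = -271/124 ≈ -2.1855)
T(13)/t + 243/(-33) = 4/(-271/124) + 243/(-33) = 4*(-124/271) + 243*(-1/33) = -496/271 - 81/11 = -27407/2981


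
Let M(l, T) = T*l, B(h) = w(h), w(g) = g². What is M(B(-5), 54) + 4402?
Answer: 5752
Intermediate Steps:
B(h) = h²
M(B(-5), 54) + 4402 = 54*(-5)² + 4402 = 54*25 + 4402 = 1350 + 4402 = 5752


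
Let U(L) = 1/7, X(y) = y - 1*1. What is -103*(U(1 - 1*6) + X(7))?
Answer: -4429/7 ≈ -632.71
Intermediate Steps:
X(y) = -1 + y (X(y) = y - 1 = -1 + y)
U(L) = ⅐
-103*(U(1 - 1*6) + X(7)) = -103*(⅐ + (-1 + 7)) = -103*(⅐ + 6) = -103*43/7 = -4429/7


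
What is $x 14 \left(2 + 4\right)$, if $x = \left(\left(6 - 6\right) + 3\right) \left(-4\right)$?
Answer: $-1008$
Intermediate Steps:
$x = -12$ ($x = \left(\left(6 - 6\right) + 3\right) \left(-4\right) = \left(0 + 3\right) \left(-4\right) = 3 \left(-4\right) = -12$)
$x 14 \left(2 + 4\right) = \left(-12\right) 14 \left(2 + 4\right) = \left(-168\right) 6 = -1008$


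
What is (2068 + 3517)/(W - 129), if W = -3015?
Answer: -5585/3144 ≈ -1.7764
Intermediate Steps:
(2068 + 3517)/(W - 129) = (2068 + 3517)/(-3015 - 129) = 5585/(-3144) = 5585*(-1/3144) = -5585/3144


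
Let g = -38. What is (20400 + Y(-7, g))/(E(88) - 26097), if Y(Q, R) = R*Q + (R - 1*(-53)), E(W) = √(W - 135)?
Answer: -539712057/681053456 - 20681*I*√47/681053456 ≈ -0.79247 - 0.00020818*I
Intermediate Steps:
E(W) = √(-135 + W)
Y(Q, R) = 53 + R + Q*R (Y(Q, R) = Q*R + (R + 53) = Q*R + (53 + R) = 53 + R + Q*R)
(20400 + Y(-7, g))/(E(88) - 26097) = (20400 + (53 - 38 - 7*(-38)))/(√(-135 + 88) - 26097) = (20400 + (53 - 38 + 266))/(√(-47) - 26097) = (20400 + 281)/(I*√47 - 26097) = 20681/(-26097 + I*√47)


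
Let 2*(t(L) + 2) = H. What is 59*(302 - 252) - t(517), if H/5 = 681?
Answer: 2499/2 ≈ 1249.5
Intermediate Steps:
H = 3405 (H = 5*681 = 3405)
t(L) = 3401/2 (t(L) = -2 + (1/2)*3405 = -2 + 3405/2 = 3401/2)
59*(302 - 252) - t(517) = 59*(302 - 252) - 1*3401/2 = 59*50 - 3401/2 = 2950 - 3401/2 = 2499/2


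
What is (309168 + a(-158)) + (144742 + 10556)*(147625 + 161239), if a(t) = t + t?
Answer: 47966270324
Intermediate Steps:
a(t) = 2*t
(309168 + a(-158)) + (144742 + 10556)*(147625 + 161239) = (309168 + 2*(-158)) + (144742 + 10556)*(147625 + 161239) = (309168 - 316) + 155298*308864 = 308852 + 47965961472 = 47966270324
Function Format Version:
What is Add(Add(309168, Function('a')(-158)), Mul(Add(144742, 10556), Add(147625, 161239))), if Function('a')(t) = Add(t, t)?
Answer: 47966270324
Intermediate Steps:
Function('a')(t) = Mul(2, t)
Add(Add(309168, Function('a')(-158)), Mul(Add(144742, 10556), Add(147625, 161239))) = Add(Add(309168, Mul(2, -158)), Mul(Add(144742, 10556), Add(147625, 161239))) = Add(Add(309168, -316), Mul(155298, 308864)) = Add(308852, 47965961472) = 47966270324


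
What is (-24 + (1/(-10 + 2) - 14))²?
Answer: 93025/64 ≈ 1453.5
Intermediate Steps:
(-24 + (1/(-10 + 2) - 14))² = (-24 + (1/(-8) - 14))² = (-24 + (-⅛ - 14))² = (-24 - 113/8)² = (-305/8)² = 93025/64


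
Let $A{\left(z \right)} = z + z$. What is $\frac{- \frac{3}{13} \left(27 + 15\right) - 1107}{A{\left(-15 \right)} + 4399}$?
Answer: $- \frac{14517}{56797} \approx -0.25559$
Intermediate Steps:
$A{\left(z \right)} = 2 z$
$\frac{- \frac{3}{13} \left(27 + 15\right) - 1107}{A{\left(-15 \right)} + 4399} = \frac{- \frac{3}{13} \left(27 + 15\right) - 1107}{2 \left(-15\right) + 4399} = \frac{\left(-3\right) \frac{1}{13} \cdot 42 - 1107}{-30 + 4399} = \frac{\left(- \frac{3}{13}\right) 42 - 1107}{4369} = \left(- \frac{126}{13} - 1107\right) \frac{1}{4369} = \left(- \frac{14517}{13}\right) \frac{1}{4369} = - \frac{14517}{56797}$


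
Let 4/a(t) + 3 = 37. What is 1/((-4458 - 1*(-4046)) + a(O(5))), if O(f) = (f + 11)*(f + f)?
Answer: -17/7002 ≈ -0.0024279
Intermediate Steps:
O(f) = 2*f*(11 + f) (O(f) = (11 + f)*(2*f) = 2*f*(11 + f))
a(t) = 2/17 (a(t) = 4/(-3 + 37) = 4/34 = 4*(1/34) = 2/17)
1/((-4458 - 1*(-4046)) + a(O(5))) = 1/((-4458 - 1*(-4046)) + 2/17) = 1/((-4458 + 4046) + 2/17) = 1/(-412 + 2/17) = 1/(-7002/17) = -17/7002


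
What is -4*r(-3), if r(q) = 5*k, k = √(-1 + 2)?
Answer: -20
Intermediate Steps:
k = 1 (k = √1 = 1)
r(q) = 5 (r(q) = 5*1 = 5)
-4*r(-3) = -4*5 = -20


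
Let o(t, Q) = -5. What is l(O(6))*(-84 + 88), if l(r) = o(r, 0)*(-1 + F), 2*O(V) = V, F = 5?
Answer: -80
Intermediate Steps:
O(V) = V/2
l(r) = -20 (l(r) = -5*(-1 + 5) = -5*4 = -20)
l(O(6))*(-84 + 88) = -20*(-84 + 88) = -20*4 = -80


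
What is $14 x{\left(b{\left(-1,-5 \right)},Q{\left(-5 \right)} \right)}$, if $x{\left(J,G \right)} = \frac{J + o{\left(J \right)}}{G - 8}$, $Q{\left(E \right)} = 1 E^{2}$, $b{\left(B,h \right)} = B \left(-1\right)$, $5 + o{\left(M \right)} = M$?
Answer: $- \frac{42}{17} \approx -2.4706$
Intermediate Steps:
$o{\left(M \right)} = -5 + M$
$b{\left(B,h \right)} = - B$
$Q{\left(E \right)} = E^{2}$
$x{\left(J,G \right)} = \frac{-5 + 2 J}{-8 + G}$ ($x{\left(J,G \right)} = \frac{J + \left(-5 + J\right)}{G - 8} = \frac{-5 + 2 J}{-8 + G}$)
$14 x{\left(b{\left(-1,-5 \right)},Q{\left(-5 \right)} \right)} = 14 \frac{-5 + 2 \left(\left(-1\right) \left(-1\right)\right)}{-8 + \left(-5\right)^{2}} = 14 \frac{-5 + 2 \cdot 1}{-8 + 25} = 14 \frac{-5 + 2}{17} = 14 \cdot \frac{1}{17} \left(-3\right) = 14 \left(- \frac{3}{17}\right) = - \frac{42}{17}$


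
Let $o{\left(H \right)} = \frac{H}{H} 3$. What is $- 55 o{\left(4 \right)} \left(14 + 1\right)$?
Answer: $-2475$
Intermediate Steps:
$o{\left(H \right)} = 3$ ($o{\left(H \right)} = 1 \cdot 3 = 3$)
$- 55 o{\left(4 \right)} \left(14 + 1\right) = - 55 \cdot 3 \left(14 + 1\right) = - 55 \cdot 3 \cdot 15 = \left(-55\right) 45 = -2475$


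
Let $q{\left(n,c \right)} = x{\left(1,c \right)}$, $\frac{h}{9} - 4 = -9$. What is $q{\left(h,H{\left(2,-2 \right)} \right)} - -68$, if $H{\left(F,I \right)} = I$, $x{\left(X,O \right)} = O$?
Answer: $66$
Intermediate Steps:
$h = -45$ ($h = 36 + 9 \left(-9\right) = 36 - 81 = -45$)
$q{\left(n,c \right)} = c$
$q{\left(h,H{\left(2,-2 \right)} \right)} - -68 = -2 - -68 = -2 + 68 = 66$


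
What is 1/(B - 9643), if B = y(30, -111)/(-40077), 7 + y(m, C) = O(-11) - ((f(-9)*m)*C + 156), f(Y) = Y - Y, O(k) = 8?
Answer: -40077/386462356 ≈ -0.00010370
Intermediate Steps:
f(Y) = 0
y(m, C) = -155 (y(m, C) = -7 + (8 - ((0*m)*C + 156)) = -7 + (8 - (0*C + 156)) = -7 + (8 - (0 + 156)) = -7 + (8 - 1*156) = -7 + (8 - 156) = -7 - 148 = -155)
B = 155/40077 (B = -155/(-40077) = -155*(-1/40077) = 155/40077 ≈ 0.0038676)
1/(B - 9643) = 1/(155/40077 - 9643) = 1/(-386462356/40077) = -40077/386462356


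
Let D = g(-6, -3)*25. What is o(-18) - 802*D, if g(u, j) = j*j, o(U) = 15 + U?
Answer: -180453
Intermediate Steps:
g(u, j) = j²
D = 225 (D = (-3)²*25 = 9*25 = 225)
o(-18) - 802*D = (15 - 18) - 802*225 = -3 - 180450 = -180453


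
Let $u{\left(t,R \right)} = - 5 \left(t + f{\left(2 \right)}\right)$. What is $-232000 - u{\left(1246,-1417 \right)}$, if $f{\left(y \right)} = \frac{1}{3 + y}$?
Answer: $-225769$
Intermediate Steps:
$u{\left(t,R \right)} = -1 - 5 t$ ($u{\left(t,R \right)} = - 5 \left(t + \frac{1}{3 + 2}\right) = - 5 \left(t + \frac{1}{5}\right) = - 5 \left(\frac{1}{5} + t\right) = -1 - 5 t$)
$-232000 - u{\left(1246,-1417 \right)} = -232000 - \left(-1 - 6230\right) = -232000 - -6231 = -232000 + 6231 = -225769$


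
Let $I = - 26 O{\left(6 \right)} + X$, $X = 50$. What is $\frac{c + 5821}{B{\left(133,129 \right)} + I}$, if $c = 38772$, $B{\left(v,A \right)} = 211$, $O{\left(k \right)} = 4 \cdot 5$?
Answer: $- \frac{44593}{259} \approx -172.17$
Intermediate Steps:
$O{\left(k \right)} = 20$
$I = -470$ ($I = \left(-26\right) 20 + 50 = -520 + 50 = -470$)
$\frac{c + 5821}{B{\left(133,129 \right)} + I} = \frac{38772 + 5821}{211 - 470} = \frac{44593}{-259} = 44593 \left(- \frac{1}{259}\right) = - \frac{44593}{259}$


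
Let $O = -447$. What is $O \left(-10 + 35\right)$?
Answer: $-11175$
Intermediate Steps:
$O \left(-10 + 35\right) = - 447 \left(-10 + 35\right) = \left(-447\right) 25 = -11175$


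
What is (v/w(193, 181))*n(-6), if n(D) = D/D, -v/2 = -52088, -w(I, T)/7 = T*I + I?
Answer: -52088/122941 ≈ -0.42368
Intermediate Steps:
w(I, T) = -7*I - 7*I*T (w(I, T) = -7*(T*I + I) = -7*(I*T + I) = -7*(I + I*T) = -7*I - 7*I*T)
v = 104176 (v = -2*(-52088) = 104176)
n(D) = 1
(v/w(193, 181))*n(-6) = (104176/((-7*193*(1 + 181))))*1 = (104176/((-7*193*182)))*1 = (104176/(-245882))*1 = (104176*(-1/245882))*1 = -52088/122941*1 = -52088/122941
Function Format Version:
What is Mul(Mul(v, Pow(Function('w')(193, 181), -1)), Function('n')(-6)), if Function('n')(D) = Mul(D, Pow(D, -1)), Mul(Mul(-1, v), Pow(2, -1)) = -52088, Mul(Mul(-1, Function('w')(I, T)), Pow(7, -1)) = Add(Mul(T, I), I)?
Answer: Rational(-52088, 122941) ≈ -0.42368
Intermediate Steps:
Function('w')(I, T) = Add(Mul(-7, I), Mul(-7, I, T)) (Function('w')(I, T) = Mul(-7, Add(Mul(T, I), I)) = Mul(-7, Add(Mul(I, T), I)) = Mul(-7, Add(I, Mul(I, T))) = Add(Mul(-7, I), Mul(-7, I, T)))
v = 104176 (v = Mul(-2, -52088) = 104176)
Function('n')(D) = 1
Mul(Mul(v, Pow(Function('w')(193, 181), -1)), Function('n')(-6)) = Mul(Mul(104176, Pow(Mul(-7, 193, Add(1, 181)), -1)), 1) = Mul(Mul(104176, Pow(Mul(-7, 193, 182), -1)), 1) = Mul(Mul(104176, Pow(-245882, -1)), 1) = Mul(Mul(104176, Rational(-1, 245882)), 1) = Mul(Rational(-52088, 122941), 1) = Rational(-52088, 122941)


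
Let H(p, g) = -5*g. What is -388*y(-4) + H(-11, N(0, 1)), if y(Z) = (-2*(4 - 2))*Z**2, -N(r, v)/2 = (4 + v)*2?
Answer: 24932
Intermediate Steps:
N(r, v) = -16 - 4*v (N(r, v) = -2*(4 + v)*2 = -2*(8 + 2*v) = -16 - 4*v)
y(Z) = -4*Z**2 (y(Z) = (-2*2)*Z**2 = -4*Z**2)
-388*y(-4) + H(-11, N(0, 1)) = -(-1552)*(-4)**2 - 5*(-16 - 4*1) = -(-1552)*16 - 5*(-16 - 4) = -388*(-64) - 5*(-20) = 24832 + 100 = 24932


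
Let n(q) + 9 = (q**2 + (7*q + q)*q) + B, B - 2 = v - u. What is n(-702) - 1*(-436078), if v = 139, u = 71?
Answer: 4871375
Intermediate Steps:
B = 70 (B = 2 + (139 - 1*71) = 2 + (139 - 71) = 2 + 68 = 70)
n(q) = 61 + 9*q**2 (n(q) = -9 + ((q**2 + (7*q + q)*q) + 70) = -9 + ((q**2 + (8*q)*q) + 70) = -9 + ((q**2 + 8*q**2) + 70) = -9 + (9*q**2 + 70) = -9 + (70 + 9*q**2) = 61 + 9*q**2)
n(-702) - 1*(-436078) = (61 + 9*(-702)**2) - 1*(-436078) = (61 + 9*492804) + 436078 = (61 + 4435236) + 436078 = 4435297 + 436078 = 4871375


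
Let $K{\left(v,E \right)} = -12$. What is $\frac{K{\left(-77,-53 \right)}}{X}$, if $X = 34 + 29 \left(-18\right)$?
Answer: $\frac{3}{122} \approx 0.02459$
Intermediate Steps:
$X = -488$ ($X = 34 - 522 = -488$)
$\frac{K{\left(-77,-53 \right)}}{X} = - \frac{12}{-488} = \left(-12\right) \left(- \frac{1}{488}\right) = \frac{3}{122}$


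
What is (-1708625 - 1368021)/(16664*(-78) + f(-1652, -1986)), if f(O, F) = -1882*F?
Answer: -1538323/1218930 ≈ -1.2620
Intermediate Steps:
(-1708625 - 1368021)/(16664*(-78) + f(-1652, -1986)) = (-1708625 - 1368021)/(16664*(-78) - 1882*(-1986)) = -3076646/(-1299792 + 3737652) = -3076646/2437860 = -3076646*1/2437860 = -1538323/1218930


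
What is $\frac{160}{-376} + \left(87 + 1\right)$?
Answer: $\frac{4116}{47} \approx 87.574$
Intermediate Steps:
$\frac{160}{-376} + \left(87 + 1\right) = 160 \left(- \frac{1}{376}\right) + 88 = - \frac{20}{47} + 88 = \frac{4116}{47}$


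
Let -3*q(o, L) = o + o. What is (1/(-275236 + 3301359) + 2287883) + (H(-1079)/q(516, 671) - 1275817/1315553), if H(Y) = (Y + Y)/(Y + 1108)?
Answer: 45431286885201620054433/19857353652802772 ≈ 2.2879e+6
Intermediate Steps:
q(o, L) = -2*o/3 (q(o, L) = -(o + o)/3 = -2*o/3)
H(Y) = 2*Y/(1108 + Y) (H(Y) = (2*Y)/(1108 + Y) = 2*Y/(1108 + Y))
(1/(-275236 + 3301359) + 2287883) + (H(-1079)/q(516, 671) - 1275817/1315553) = (1/(-275236 + 3301359) + 2287883) + ((2*(-1079)/(1108 - 1079))/((-⅔*516)) - 1275817/1315553) = (1/3026123 + 2287883) + ((2*(-1079)/29)/(-344) - 1275817*1/1315553) = (1/3026123 + 2287883) + ((2*(-1079)*(1/29))*(-1/344) - 1275817/1315553) = 6923415367610/3026123 + (-2158/29*(-1/344) - 1275817/1315553) = 6923415367610/3026123 + (1079/4988 - 1275817/1315553) = 6923415367610/3026123 - 4944293509/6561978364 = 45431286885201620054433/19857353652802772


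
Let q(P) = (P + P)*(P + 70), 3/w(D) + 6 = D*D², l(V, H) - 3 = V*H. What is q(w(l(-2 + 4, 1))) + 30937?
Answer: 438148855/14161 ≈ 30941.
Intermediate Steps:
l(V, H) = 3 + H*V (l(V, H) = 3 + V*H = 3 + H*V)
w(D) = 3/(-6 + D³) (w(D) = 3/(-6 + D*D²) = 3/(-6 + D³))
q(P) = 2*P*(70 + P) (q(P) = (2*P)*(70 + P) = 2*P*(70 + P))
q(w(l(-2 + 4, 1))) + 30937 = 2*(3/(-6 + (3 + 1*(-2 + 4))³))*(70 + 3/(-6 + (3 + 1*(-2 + 4))³)) + 30937 = 2*(3/(-6 + (3 + 1*2)³))*(70 + 3/(-6 + (3 + 1*2)³)) + 30937 = 2*(3/(-6 + (3 + 2)³))*(70 + 3/(-6 + (3 + 2)³)) + 30937 = 2*(3/(-6 + 5³))*(70 + 3/(-6 + 5³)) + 30937 = 2*(3/(-6 + 125))*(70 + 3/(-6 + 125)) + 30937 = 2*(3/119)*(70 + 3/119) + 30937 = 2*(3/119)*(8333/119) + 30937 = 49998/14161 + 30937 = 438148855/14161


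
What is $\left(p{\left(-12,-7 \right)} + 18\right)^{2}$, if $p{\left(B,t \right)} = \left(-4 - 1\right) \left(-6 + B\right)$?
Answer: $11664$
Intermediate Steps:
$p{\left(B,t \right)} = 30 - 5 B$ ($p{\left(B,t \right)} = - 5 \left(-6 + B\right) = 30 - 5 B$)
$\left(p{\left(-12,-7 \right)} + 18\right)^{2} = \left(\left(30 - -60\right) + 18\right)^{2} = \left(\left(30 + 60\right) + 18\right)^{2} = \left(90 + 18\right)^{2} = 108^{2} = 11664$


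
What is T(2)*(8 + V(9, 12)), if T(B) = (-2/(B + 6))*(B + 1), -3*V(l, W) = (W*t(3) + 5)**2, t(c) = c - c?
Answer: 1/4 ≈ 0.25000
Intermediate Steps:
t(c) = 0
V(l, W) = -25/3 (V(l, W) = -(W*0 + 5)**2/3 = -(0 + 5)**2/3 = -1/3*5**2 = -1/3*25 = -25/3)
T(B) = -2*(1 + B)/(6 + B) (T(B) = (-2/(6 + B))*(1 + B) = -2*(1 + B)/(6 + B))
T(2)*(8 + V(9, 12)) = (2*(-1 - 1*2)/(6 + 2))*(8 - 25/3) = (2*(-1 - 2)/8)*(-1/3) = (2*(1/8)*(-3))*(-1/3) = -3/4*(-1/3) = 1/4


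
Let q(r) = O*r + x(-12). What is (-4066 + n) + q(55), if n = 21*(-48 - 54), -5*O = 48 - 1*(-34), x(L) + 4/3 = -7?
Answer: -21355/3 ≈ -7118.3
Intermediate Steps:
x(L) = -25/3 (x(L) = -4/3 - 7 = -25/3)
O = -82/5 (O = -(48 - 1*(-34))/5 = -(48 + 34)/5 = -⅕*82 = -82/5 ≈ -16.400)
q(r) = -25/3 - 82*r/5 (q(r) = -82*r/5 - 25/3 = -25/3 - 82*r/5)
n = -2142 (n = 21*(-102) = -2142)
(-4066 + n) + q(55) = (-4066 - 2142) + (-25/3 - 82/5*55) = -6208 + (-25/3 - 902) = -6208 - 2731/3 = -21355/3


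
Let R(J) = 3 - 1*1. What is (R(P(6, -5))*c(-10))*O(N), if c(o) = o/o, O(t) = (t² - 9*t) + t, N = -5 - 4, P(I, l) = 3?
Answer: 306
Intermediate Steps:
R(J) = 2 (R(J) = 3 - 1 = 2)
N = -9
O(t) = t² - 8*t
c(o) = 1
(R(P(6, -5))*c(-10))*O(N) = (2*1)*(-9*(-8 - 9)) = 2*(-9*(-17)) = 2*153 = 306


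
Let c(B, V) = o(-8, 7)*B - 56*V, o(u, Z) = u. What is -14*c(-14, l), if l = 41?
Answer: 30576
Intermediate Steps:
c(B, V) = -56*V - 8*B (c(B, V) = -8*B - 56*V = -56*V - 8*B)
-14*c(-14, l) = -14*(-56*41 - 8*(-14)) = -14*(-2296 + 112) = -14*(-2184) = 30576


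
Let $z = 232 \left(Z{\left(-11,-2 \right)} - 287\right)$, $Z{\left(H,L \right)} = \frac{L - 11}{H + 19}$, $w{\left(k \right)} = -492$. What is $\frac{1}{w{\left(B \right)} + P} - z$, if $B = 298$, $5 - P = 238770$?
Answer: $\frac{16020887976}{239257} \approx 66961.0$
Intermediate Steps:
$P = -238765$ ($P = 5 - 238770 = -238765$)
$Z{\left(H,L \right)} = \frac{-11 + L}{19 + H}$
$z = -66961$ ($z = 232 \left(\frac{-11 - 2}{19 - 11} - 287\right) = 232 \left(\frac{1}{8} \left(-13\right) - 287\right) = 232 \left(- \frac{13}{8} - 287\right) = 232 \left(- \frac{2309}{8}\right) = -66961$)
$\frac{1}{w{\left(B \right)} + P} - z = \frac{1}{-492 - 238765} - -66961 = \frac{1}{-239257} + 66961 = - \frac{1}{239257} + 66961 = \frac{16020887976}{239257}$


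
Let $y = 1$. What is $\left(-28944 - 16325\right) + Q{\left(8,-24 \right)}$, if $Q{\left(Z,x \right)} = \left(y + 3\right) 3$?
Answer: $-45257$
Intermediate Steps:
$Q{\left(Z,x \right)} = 12$ ($Q{\left(Z,x \right)} = \left(1 + 3\right) 3 = 4 \cdot 3 = 12$)
$\left(-28944 - 16325\right) + Q{\left(8,-24 \right)} = \left(-28944 - 16325\right) + 12 = -45269 + 12 = -45257$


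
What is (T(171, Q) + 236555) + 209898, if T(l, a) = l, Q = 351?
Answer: 446624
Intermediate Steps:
(T(171, Q) + 236555) + 209898 = (171 + 236555) + 209898 = 236726 + 209898 = 446624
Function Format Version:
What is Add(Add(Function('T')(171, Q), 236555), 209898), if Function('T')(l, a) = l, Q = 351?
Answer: 446624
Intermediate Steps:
Add(Add(Function('T')(171, Q), 236555), 209898) = Add(Add(171, 236555), 209898) = Add(236726, 209898) = 446624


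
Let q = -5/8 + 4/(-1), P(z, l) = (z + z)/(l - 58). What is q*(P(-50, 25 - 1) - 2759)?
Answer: 1733561/136 ≈ 12747.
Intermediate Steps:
P(z, l) = 2*z/(-58 + l) (P(z, l) = (2*z)/(-58 + l) = 2*z/(-58 + l))
q = -37/8 (q = -5*⅛ + 4*(-1) = -5/8 - 4 = -37/8 ≈ -4.6250)
q*(P(-50, 25 - 1) - 2759) = -37*(2*(-50)/(-58 + (25 - 1)) - 2759)/8 = -37*(2*(-50)/(-58 + 24) - 2759)/8 = -37*(2*(-50)/(-34) - 2759)/8 = -37*(2*(-50)*(-1/34) - 2759)/8 = -37*(50/17 - 2759)/8 = -37/8*(-46853/17) = 1733561/136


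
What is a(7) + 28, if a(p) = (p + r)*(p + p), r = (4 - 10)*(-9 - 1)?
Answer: 966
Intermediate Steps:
r = 60 (r = -6*(-10) = 60)
a(p) = 2*p*(60 + p) (a(p) = (p + 60)*(p + p) = (60 + p)*(2*p) = 2*p*(60 + p))
a(7) + 28 = 2*7*(60 + 7) + 28 = 2*7*67 + 28 = 938 + 28 = 966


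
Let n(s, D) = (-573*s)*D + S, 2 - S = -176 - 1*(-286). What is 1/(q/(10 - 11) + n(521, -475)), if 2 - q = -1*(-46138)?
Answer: 1/141849203 ≈ 7.0497e-9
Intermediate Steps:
S = -108 (S = 2 - (-176 - 1*(-286)) = 2 - (-176 + 286) = 2 - 1*110 = 2 - 110 = -108)
q = -46136 (q = 2 - (-1)*(-46138) = 2 - 1*46138 = 2 - 46138 = -46136)
n(s, D) = -108 - 573*D*s (n(s, D) = (-573*s)*D - 108 = -573*D*s - 108 = -108 - 573*D*s)
1/(q/(10 - 11) + n(521, -475)) = 1/(-46136/(10 - 11) + (-108 - 573*(-475)*521)) = 1/(-46136/(-1) + (-108 + 141803175)) = 1/(-1*(-46136) + 141803067) = 1/(46136 + 141803067) = 1/141849203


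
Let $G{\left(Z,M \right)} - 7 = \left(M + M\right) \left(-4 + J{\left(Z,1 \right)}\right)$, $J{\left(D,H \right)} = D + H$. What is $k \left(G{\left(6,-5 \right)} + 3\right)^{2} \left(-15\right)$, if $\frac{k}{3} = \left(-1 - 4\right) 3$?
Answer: $270000$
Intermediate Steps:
$G{\left(Z,M \right)} = 7 + 2 M \left(-3 + Z\right)$ ($G{\left(Z,M \right)} = 7 + \left(M + M\right) \left(-4 + \left(Z + 1\right)\right) = 7 + 2 M \left(-4 + \left(1 + Z\right)\right) = 7 + 2 M \left(-3 + Z\right)$)
$k = -45$ ($k = 3 \left(-1 - 4\right) 3 = 3 \left(\left(-5\right) 3\right) = 3 \left(-15\right) = -45$)
$k \left(G{\left(6,-5 \right)} + 3\right)^{2} \left(-15\right) = - 45 \left(\left(7 - -30 + 2 \left(-5\right) 6\right) + 3\right)^{2} \left(-15\right) = - 45 \left(\left(7 + 30 - 60\right) + 3\right)^{2} \left(-15\right) = - 45 \left(-23 + 3\right)^{2} \left(-15\right) = - 45 \left(-20\right)^{2} \left(-15\right) = \left(-45\right) 400 \left(-15\right) = \left(-18000\right) \left(-15\right) = 270000$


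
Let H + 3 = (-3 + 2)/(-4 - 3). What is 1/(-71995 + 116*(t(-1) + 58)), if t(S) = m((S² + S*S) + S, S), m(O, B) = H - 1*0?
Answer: -7/459189 ≈ -1.5244e-5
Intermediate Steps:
H = -20/7 (H = -3 + (-3 + 2)/(-4 - 3) = -3 - 1/(-7) = -3 - 1*(-⅐) = -3 + ⅐ = -20/7 ≈ -2.8571)
m(O, B) = -20/7 (m(O, B) = -20/7 - 1*0 = -20/7 + 0 = -20/7)
t(S) = -20/7
1/(-71995 + 116*(t(-1) + 58)) = 1/(-71995 + 116*(-20/7 + 58)) = 1/(-71995 + 116*(386/7)) = 1/(-71995 + 44776/7) = 1/(-459189/7) = -7/459189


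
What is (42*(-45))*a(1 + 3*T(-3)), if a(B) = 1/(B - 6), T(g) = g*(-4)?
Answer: -1890/31 ≈ -60.968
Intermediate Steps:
T(g) = -4*g
a(B) = 1/(-6 + B)
(42*(-45))*a(1 + 3*T(-3)) = (42*(-45))/(-6 + (1 + 3*(-4*(-3)))) = -1890/(-6 + (1 + 3*12)) = -1890/(-6 + (1 + 36)) = -1890/(-6 + 37) = -1890/31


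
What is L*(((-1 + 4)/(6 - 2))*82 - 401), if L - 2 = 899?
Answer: -611779/2 ≈ -3.0589e+5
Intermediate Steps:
L = 901 (L = 2 + 899 = 901)
L*(((-1 + 4)/(6 - 2))*82 - 401) = 901*(((-1 + 4)/(6 - 2))*82 - 401) = 901*((3/4)*82 - 401) = 901*(123/2 - 401) = 901*(-679/2) = -611779/2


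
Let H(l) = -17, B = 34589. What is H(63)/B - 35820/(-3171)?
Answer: 412974691/36560573 ≈ 11.296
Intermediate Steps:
H(63)/B - 35820/(-3171) = -17/34589 - 35820/(-3171) = -17*1/34589 - 35820*(-1/3171) = -17/34589 + 11940/1057 = 412974691/36560573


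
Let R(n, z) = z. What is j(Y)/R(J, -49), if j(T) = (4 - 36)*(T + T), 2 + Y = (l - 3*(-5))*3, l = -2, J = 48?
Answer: 2368/49 ≈ 48.327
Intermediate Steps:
Y = 37 (Y = -2 + (-2 - 3*(-5))*3 = -2 + (-2 + 15)*3 = -2 + 13*3 = -2 + 39 = 37)
j(T) = -64*T
j(Y)/R(J, -49) = -64*37/(-49) = -2368*(-1/49) = 2368/49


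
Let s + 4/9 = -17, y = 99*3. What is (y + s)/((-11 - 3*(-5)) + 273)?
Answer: 2516/2493 ≈ 1.0092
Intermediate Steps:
y = 297
s = -157/9 (s = -4/9 - 17 = -157/9 ≈ -17.444)
(y + s)/((-11 - 3*(-5)) + 273) = (297 - 157/9)/((-11 - 3*(-5)) + 273) = 2516/(9*((-11 + 15) + 273)) = 2516/(9*(4 + 273)) = (2516/9)/277 = (2516/9)*(1/277) = 2516/2493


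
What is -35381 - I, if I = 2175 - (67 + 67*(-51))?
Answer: -40906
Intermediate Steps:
I = 5525 (I = 2175 - (67 - 3417) = 2175 - 1*(-3350) = 2175 + 3350 = 5525)
-35381 - I = -35381 - 1*5525 = -35381 - 5525 = -40906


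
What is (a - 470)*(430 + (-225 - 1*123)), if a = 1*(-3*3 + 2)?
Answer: -39114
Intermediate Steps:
a = -7 (a = 1*(-9 + 2) = 1*(-7) = -7)
(a - 470)*(430 + (-225 - 1*123)) = (-7 - 470)*(430 + (-225 - 1*123)) = -477*(430 + (-225 - 123)) = -477*(430 - 348) = -477*82 = -39114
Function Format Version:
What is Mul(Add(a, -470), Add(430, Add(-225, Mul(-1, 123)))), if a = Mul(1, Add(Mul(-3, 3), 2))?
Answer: -39114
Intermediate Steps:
a = -7 (a = Mul(1, Add(-9, 2)) = Mul(1, -7) = -7)
Mul(Add(a, -470), Add(430, Add(-225, Mul(-1, 123)))) = Mul(Add(-7, -470), Add(430, Add(-225, Mul(-1, 123)))) = Mul(-477, Add(430, Add(-225, -123))) = Mul(-477, Add(430, -348)) = Mul(-477, 82) = -39114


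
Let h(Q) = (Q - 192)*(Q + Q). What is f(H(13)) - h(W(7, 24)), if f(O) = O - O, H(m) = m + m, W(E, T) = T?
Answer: 8064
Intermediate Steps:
H(m) = 2*m
f(O) = 0
h(Q) = 2*Q*(-192 + Q) (h(Q) = (-192 + Q)*(2*Q) = 2*Q*(-192 + Q))
f(H(13)) - h(W(7, 24)) = 0 - 2*24*(-192 + 24) = 0 - 2*24*(-168) = 0 - 1*(-8064) = 0 + 8064 = 8064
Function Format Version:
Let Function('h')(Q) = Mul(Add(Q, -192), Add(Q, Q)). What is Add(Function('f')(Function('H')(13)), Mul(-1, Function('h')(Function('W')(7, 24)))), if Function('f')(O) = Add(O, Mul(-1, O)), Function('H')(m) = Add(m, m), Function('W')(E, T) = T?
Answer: 8064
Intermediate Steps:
Function('H')(m) = Mul(2, m)
Function('f')(O) = 0
Function('h')(Q) = Mul(2, Q, Add(-192, Q)) (Function('h')(Q) = Mul(Add(-192, Q), Mul(2, Q)) = Mul(2, Q, Add(-192, Q)))
Add(Function('f')(Function('H')(13)), Mul(-1, Function('h')(Function('W')(7, 24)))) = Add(0, Mul(-1, Mul(2, 24, Add(-192, 24)))) = Add(0, Mul(-1, Mul(2, 24, -168))) = Add(0, Mul(-1, -8064)) = Add(0, 8064) = 8064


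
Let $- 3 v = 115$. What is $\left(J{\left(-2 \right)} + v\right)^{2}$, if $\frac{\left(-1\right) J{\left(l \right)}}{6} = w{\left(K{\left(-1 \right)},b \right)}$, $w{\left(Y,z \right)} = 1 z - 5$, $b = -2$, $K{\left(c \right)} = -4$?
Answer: $\frac{121}{9} \approx 13.444$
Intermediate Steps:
$v = - \frac{115}{3}$ ($v = \left(- \frac{1}{3}\right) 115 = - \frac{115}{3} \approx -38.333$)
$w{\left(Y,z \right)} = -5 + z$ ($w{\left(Y,z \right)} = z - 5 = -5 + z$)
$J{\left(l \right)} = 42$ ($J{\left(l \right)} = - 6 \left(-5 - 2\right) = \left(-6\right) \left(-7\right) = 42$)
$\left(J{\left(-2 \right)} + v\right)^{2} = \left(42 - \frac{115}{3}\right)^{2} = \left(\frac{11}{3}\right)^{2} = \frac{121}{9}$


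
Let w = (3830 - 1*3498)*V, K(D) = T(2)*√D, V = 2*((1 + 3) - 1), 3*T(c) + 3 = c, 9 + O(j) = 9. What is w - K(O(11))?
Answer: 1992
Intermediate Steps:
O(j) = 0 (O(j) = -9 + 9 = 0)
T(c) = -1 + c/3
V = 6 (V = 2*(4 - 1) = 2*3 = 6)
K(D) = -√D/3 (K(D) = (-1 + (⅓)*2)*√D = (-1 + ⅔)*√D = -√D/3)
w = 1992 (w = (3830 - 1*3498)*6 = (3830 - 3498)*6 = 332*6 = 1992)
w - K(O(11)) = 1992 - (-1)*√0/3 = 1992 - (-1)*0/3 = 1992 - 1*0 = 1992 + 0 = 1992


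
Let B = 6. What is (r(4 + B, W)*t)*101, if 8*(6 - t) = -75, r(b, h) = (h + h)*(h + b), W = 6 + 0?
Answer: 298152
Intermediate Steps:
W = 6
r(b, h) = 2*h*(b + h) (r(b, h) = (2*h)*(b + h) = 2*h*(b + h))
t = 123/8 (t = 6 - ⅛*(-75) = 6 + 75/8 = 123/8 ≈ 15.375)
(r(4 + B, W)*t)*101 = ((2*6*((4 + 6) + 6))*(123/8))*101 = ((2*6*(10 + 6))*(123/8))*101 = ((2*6*16)*(123/8))*101 = (192*(123/8))*101 = 2952*101 = 298152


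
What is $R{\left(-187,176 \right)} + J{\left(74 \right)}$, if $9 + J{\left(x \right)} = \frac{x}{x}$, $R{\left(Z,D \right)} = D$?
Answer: $168$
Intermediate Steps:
$J{\left(x \right)} = -8$ ($J{\left(x \right)} = -9 + \frac{x}{x} = -9 + 1 = -8$)
$R{\left(-187,176 \right)} + J{\left(74 \right)} = 176 - 8 = 168$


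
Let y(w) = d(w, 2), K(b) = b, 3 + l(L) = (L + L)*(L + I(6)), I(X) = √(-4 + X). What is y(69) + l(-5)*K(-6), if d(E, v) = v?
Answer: -280 + 60*√2 ≈ -195.15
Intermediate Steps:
l(L) = -3 + 2*L*(L + √2) (l(L) = -3 + (L + L)*(L + √(-4 + 6)) = -3 + (2*L)*(L + √2) = -3 + 2*L*(L + √2))
y(w) = 2
y(69) + l(-5)*K(-6) = 2 + (-3 + 2*(-5)² + 2*(-5)*√2)*(-6) = 2 + (-3 + 2*25 - 10*√2)*(-6) = 2 + (-3 + 50 - 10*√2)*(-6) = 2 + (47 - 10*√2)*(-6) = 2 + (-282 + 60*√2) = -280 + 60*√2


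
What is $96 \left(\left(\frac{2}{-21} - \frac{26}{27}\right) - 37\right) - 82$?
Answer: $- \frac{235342}{63} \approx -3735.6$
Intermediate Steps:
$96 \left(\left(\frac{2}{-21} - \frac{26}{27}\right) - 37\right) - 82 = 96 \left(\left(2 \left(- \frac{1}{21}\right) - \frac{26}{27}\right) - 37\right) - 82 = 96 \left(\left(- \frac{2}{21} - \frac{26}{27}\right) - 37\right) - 82 = 96 \left(- \frac{200}{189} - 37\right) - 82 = 96 \left(- \frac{7193}{189}\right) - 82 = - \frac{230176}{63} - 82 = - \frac{235342}{63}$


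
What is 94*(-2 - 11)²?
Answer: 15886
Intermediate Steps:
94*(-2 - 11)² = 94*(-13)² = 94*169 = 15886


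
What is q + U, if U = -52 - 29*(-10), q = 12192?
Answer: 12430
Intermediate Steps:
U = 238 (U = -52 + 290 = 238)
q + U = 12192 + 238 = 12430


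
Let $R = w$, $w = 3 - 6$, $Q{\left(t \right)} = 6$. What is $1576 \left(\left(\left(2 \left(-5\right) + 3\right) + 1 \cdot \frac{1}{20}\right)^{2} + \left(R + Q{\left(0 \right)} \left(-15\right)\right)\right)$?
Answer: $- \frac{3522163}{50} \approx -70443.0$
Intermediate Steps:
$w = -3$
$R = -3$
$1576 \left(\left(\left(2 \left(-5\right) + 3\right) + 1 \cdot \frac{1}{20}\right)^{2} + \left(R + Q{\left(0 \right)} \left(-15\right)\right)\right) = 1576 \left(\left(\left(2 \left(-5\right) + 3\right) + 1 \cdot \frac{1}{20}\right)^{2} + \left(-3 + 6 \left(-15\right)\right)\right) = 1576 \left(\left(\left(-10 + 3\right) + 1 \cdot \frac{1}{20}\right)^{2} - 93\right) = 1576 \left(\left(-7 + \frac{1}{20}\right)^{2} - 93\right) = 1576 \left(\left(- \frac{139}{20}\right)^{2} - 93\right) = 1576 \left(\frac{19321}{400} - 93\right) = 1576 \left(- \frac{17879}{400}\right) = - \frac{3522163}{50}$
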